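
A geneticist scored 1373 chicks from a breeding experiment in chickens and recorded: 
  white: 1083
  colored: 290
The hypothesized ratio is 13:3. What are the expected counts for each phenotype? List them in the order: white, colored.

1115.5625, 257.4375

Under the 13:3 hypothesis (Σ ratio = 16, N = 1373):
  white: 1373 × 13/16 = 1115.5625
  colored: 1373 × 3/16 = 257.4375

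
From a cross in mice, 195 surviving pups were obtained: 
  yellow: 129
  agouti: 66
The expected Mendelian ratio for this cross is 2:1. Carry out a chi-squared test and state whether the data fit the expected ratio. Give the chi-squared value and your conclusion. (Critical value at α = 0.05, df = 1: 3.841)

0.023; consistent

The 2:1 ratio has 3 parts, so with N = 195 the expected counts are:
  yellow: 195 × 2/3 = 130
  agouti: 195 × 1/3 = 65
χ² = Σ (O − E)² / E
  yellow: (129 − 130)² / 130 = 0.0077
  agouti: (66 − 65)² / 65 = 0.0154
χ² = 0.0077 + 0.0154 = 0.0231 ≈ 0.023
Degrees of freedom = 2 − 1 = 1; critical value at α = 0.05 is 3.841.
Since 0.023 < 3.841, we fail to reject the null hypothesis — the data are consistent with the 2:1 ratio.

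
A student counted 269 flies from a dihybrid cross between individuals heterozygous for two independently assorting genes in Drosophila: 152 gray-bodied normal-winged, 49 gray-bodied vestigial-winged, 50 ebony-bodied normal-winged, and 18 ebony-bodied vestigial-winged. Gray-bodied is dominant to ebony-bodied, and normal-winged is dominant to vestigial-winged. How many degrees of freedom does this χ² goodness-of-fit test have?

A dihybrid F₂ with independent assortment and complete dominance at both loci gives a 9:3:3:1 phenotypic ratio.
A goodness-of-fit test with 4 phenotype classes has df = 4 − 1 = 3.

3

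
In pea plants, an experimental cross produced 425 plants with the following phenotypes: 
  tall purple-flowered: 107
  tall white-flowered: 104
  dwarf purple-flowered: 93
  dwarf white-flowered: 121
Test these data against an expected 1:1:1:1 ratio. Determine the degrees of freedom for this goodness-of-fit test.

A goodness-of-fit test with 4 phenotype classes has df = 4 − 1 = 3.

3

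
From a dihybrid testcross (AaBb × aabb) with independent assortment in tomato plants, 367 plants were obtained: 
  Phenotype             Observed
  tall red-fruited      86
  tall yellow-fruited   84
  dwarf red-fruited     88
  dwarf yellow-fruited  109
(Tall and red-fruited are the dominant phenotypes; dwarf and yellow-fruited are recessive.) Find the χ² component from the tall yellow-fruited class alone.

0.655

A dihybrid testcross with independent assortment gives a 1:1:1:1 ratio.
Under the 1:1:1:1 hypothesis (Σ ratio = 4, N = 367):
  tall red-fruited: 367 × 1/4 = 91.75
  tall yellow-fruited: 367 × 1/4 = 91.75
  dwarf red-fruited: 367 × 1/4 = 91.75
  dwarf yellow-fruited: 367 × 1/4 = 91.75
Contribution of tall yellow-fruited: (84 − 91.75)² / 91.75 = 0.6546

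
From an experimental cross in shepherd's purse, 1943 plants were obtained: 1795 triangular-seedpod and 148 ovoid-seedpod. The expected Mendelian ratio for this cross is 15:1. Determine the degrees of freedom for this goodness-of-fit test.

A goodness-of-fit test with 2 phenotype classes has df = 2 − 1 = 1.

1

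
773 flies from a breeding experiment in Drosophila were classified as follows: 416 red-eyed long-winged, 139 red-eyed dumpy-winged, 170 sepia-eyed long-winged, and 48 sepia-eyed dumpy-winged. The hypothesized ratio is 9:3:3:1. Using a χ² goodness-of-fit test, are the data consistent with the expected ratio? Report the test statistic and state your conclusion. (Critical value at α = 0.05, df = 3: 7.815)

Under the 9:3:3:1 hypothesis (Σ ratio = 16, N = 773):
  red-eyed long-winged: 773 × 9/16 = 434.8125
  red-eyed dumpy-winged: 773 × 3/16 = 144.9375
  sepia-eyed long-winged: 773 × 3/16 = 144.9375
  sepia-eyed dumpy-winged: 773 × 1/16 = 48.3125
χ² = Σ (O − E)² / E
  red-eyed long-winged: (416 − 434.8125)² / 434.8125 = 0.8139
  red-eyed dumpy-winged: (139 − 144.9375)² / 144.9375 = 0.2432
  sepia-eyed long-winged: (170 − 144.9375)² / 144.9375 = 4.3338
  sepia-eyed dumpy-winged: (48 − 48.3125)² / 48.3125 = 0.0020
χ² = 0.8139 + 0.2432 + 4.3338 + 0.0020 = 5.3929 ≈ 5.393
Degrees of freedom = 4 − 1 = 3; critical value at α = 0.05 is 7.815.
Since 5.393 < 7.815, we fail to reject the null hypothesis — the data are consistent with the 9:3:3:1 ratio.

5.393; consistent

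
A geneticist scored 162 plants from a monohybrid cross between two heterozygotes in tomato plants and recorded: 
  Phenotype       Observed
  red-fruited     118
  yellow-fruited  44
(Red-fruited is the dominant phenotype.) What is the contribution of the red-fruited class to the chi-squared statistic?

0.101

For a monohybrid cross between heterozygotes with complete dominance, the expected phenotypic ratio is 3:1.
The 3:1 ratio has 4 parts, so with N = 162 the expected counts are:
  red-fruited: 162 × 3/4 = 121.5
  yellow-fruited: 162 × 1/4 = 40.5
Contribution of red-fruited: (118 − 121.5)² / 121.5 = 0.1008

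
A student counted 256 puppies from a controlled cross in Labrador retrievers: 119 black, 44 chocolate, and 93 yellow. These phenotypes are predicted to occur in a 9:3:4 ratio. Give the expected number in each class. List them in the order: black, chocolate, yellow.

144, 48, 64

The 9:3:4 ratio has 16 parts, so with N = 256 the expected counts are:
  black: 256 × 9/16 = 144
  chocolate: 256 × 3/16 = 48
  yellow: 256 × 4/16 = 64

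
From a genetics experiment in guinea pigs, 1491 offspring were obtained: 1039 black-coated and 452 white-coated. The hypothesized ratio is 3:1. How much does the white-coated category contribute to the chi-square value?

Under the 3:1 hypothesis (Σ ratio = 4, N = 1491):
  black-coated: 1491 × 3/4 = 1118.25
  white-coated: 1491 × 1/4 = 372.75
Contribution of white-coated: (452 − 372.75)² / 372.75 = 16.8493

16.849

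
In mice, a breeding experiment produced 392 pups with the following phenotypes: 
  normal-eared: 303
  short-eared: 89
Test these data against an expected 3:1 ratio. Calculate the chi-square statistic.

Expected counts for N = 392 under a 3:1 ratio (total parts = 4):
  normal-eared: 392 × 3/4 = 294
  short-eared: 392 × 1/4 = 98
χ² = Σ (O − E)² / E
  normal-eared: (303 − 294)² / 294 = 0.2755
  short-eared: (89 − 98)² / 98 = 0.8265
χ² = 0.2755 + 0.8265 = 1.102

1.102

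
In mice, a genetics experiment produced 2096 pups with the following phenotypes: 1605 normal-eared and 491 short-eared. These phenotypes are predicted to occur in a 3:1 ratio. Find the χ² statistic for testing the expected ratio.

2.771

Expected counts for N = 2096 under a 3:1 ratio (total parts = 4):
  normal-eared: 2096 × 3/4 = 1572
  short-eared: 2096 × 1/4 = 524
χ² = Σ (O − E)² / E
  normal-eared: (1605 − 1572)² / 1572 = 0.6927
  short-eared: (491 − 524)² / 524 = 2.0782
χ² = 0.6927 + 2.0782 = 2.7709 ≈ 2.771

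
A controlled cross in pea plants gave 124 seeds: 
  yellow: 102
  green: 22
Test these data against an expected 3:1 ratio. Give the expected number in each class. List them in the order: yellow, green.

93, 31

The 3:1 ratio has 4 parts, so with N = 124 the expected counts are:
  yellow: 124 × 3/4 = 93
  green: 124 × 1/4 = 31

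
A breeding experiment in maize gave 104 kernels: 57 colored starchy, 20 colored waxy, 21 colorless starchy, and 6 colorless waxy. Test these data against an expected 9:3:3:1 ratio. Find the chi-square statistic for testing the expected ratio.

0.205

The 9:3:3:1 ratio has 16 parts, so with N = 104 the expected counts are:
  colored starchy: 104 × 9/16 = 58.5
  colored waxy: 104 × 3/16 = 19.5
  colorless starchy: 104 × 3/16 = 19.5
  colorless waxy: 104 × 1/16 = 6.5
χ² = Σ (O − E)² / E
  colored starchy: (57 − 58.5)² / 58.5 = 0.0385
  colored waxy: (20 − 19.5)² / 19.5 = 0.0128
  colorless starchy: (21 − 19.5)² / 19.5 = 0.1154
  colorless waxy: (6 − 6.5)² / 6.5 = 0.0385
χ² = 0.0385 + 0.0128 + 0.1154 + 0.0385 = 0.2052 ≈ 0.205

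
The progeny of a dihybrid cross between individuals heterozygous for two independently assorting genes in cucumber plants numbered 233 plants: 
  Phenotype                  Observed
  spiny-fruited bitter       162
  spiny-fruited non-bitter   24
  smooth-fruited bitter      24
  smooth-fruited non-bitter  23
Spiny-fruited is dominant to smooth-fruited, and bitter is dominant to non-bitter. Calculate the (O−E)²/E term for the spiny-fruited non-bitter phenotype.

8.872

A dihybrid F₂ with independent assortment and complete dominance at both loci gives a 9:3:3:1 phenotypic ratio.
Under the 9:3:3:1 hypothesis (Σ ratio = 16, N = 233):
  spiny-fruited bitter: 233 × 9/16 = 131.0625
  spiny-fruited non-bitter: 233 × 3/16 = 43.6875
  smooth-fruited bitter: 233 × 3/16 = 43.6875
  smooth-fruited non-bitter: 233 × 1/16 = 14.5625
Contribution of spiny-fruited non-bitter: (24 − 43.6875)² / 43.6875 = 8.8720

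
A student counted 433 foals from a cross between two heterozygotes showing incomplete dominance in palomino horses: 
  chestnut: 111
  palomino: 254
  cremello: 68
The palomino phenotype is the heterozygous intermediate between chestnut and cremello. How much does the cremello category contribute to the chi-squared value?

With incomplete dominance, a heterozygote × heterozygote cross gives a 1:2:1 phenotypic ratio.
The 1:2:1 ratio has 4 parts, so with N = 433 the expected counts are:
  chestnut: 433 × 1/4 = 108.25
  palomino: 433 × 2/4 = 216.5
  cremello: 433 × 1/4 = 108.25
Contribution of cremello: (68 − 108.25)² / 108.25 = 14.9659

14.966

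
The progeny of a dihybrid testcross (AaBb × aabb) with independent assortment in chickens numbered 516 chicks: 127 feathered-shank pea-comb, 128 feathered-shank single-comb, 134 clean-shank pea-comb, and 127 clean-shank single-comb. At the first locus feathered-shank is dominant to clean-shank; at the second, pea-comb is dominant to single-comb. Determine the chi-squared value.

0.264

A dihybrid testcross with independent assortment gives a 1:1:1:1 ratio.
Total ratio parts = 4. Expected numbers out of 516:
  feathered-shank pea-comb: 516 × 1/4 = 129
  feathered-shank single-comb: 516 × 1/4 = 129
  clean-shank pea-comb: 516 × 1/4 = 129
  clean-shank single-comb: 516 × 1/4 = 129
χ² = Σ (O − E)² / E
  feathered-shank pea-comb: (127 − 129)² / 129 = 0.0310
  feathered-shank single-comb: (128 − 129)² / 129 = 0.0078
  clean-shank pea-comb: (134 − 129)² / 129 = 0.1938
  clean-shank single-comb: (127 − 129)² / 129 = 0.0310
χ² = 0.0310 + 0.0078 + 0.1938 + 0.0310 = 0.2636 ≈ 0.264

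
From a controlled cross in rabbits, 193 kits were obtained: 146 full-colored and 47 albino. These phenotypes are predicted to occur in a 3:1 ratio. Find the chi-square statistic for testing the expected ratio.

Total ratio parts = 4. Expected numbers out of 193:
  full-colored: 193 × 3/4 = 144.75
  albino: 193 × 1/4 = 48.25
χ² = Σ (O − E)² / E
  full-colored: (146 − 144.75)² / 144.75 = 0.0108
  albino: (47 − 48.25)² / 48.25 = 0.0324
χ² = 0.0108 + 0.0324 = 0.0432 ≈ 0.043

0.043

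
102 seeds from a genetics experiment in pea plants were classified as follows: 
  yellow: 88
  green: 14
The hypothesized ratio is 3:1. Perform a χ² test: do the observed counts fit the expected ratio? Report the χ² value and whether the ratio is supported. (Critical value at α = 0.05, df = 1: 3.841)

Expected counts for N = 102 under a 3:1 ratio (total parts = 4):
  yellow: 102 × 3/4 = 76.5
  green: 102 × 1/4 = 25.5
χ² = Σ (O − E)² / E
  yellow: (88 − 76.5)² / 76.5 = 1.7288
  green: (14 − 25.5)² / 25.5 = 5.1863
χ² = 1.7288 + 5.1863 = 6.9151 ≈ 6.915
Degrees of freedom = 2 − 1 = 1; critical value at α = 0.05 is 3.841.
Since 6.915 > 3.841, we reject the null hypothesis — the data do not fit the 3:1 ratio.

6.915; not consistent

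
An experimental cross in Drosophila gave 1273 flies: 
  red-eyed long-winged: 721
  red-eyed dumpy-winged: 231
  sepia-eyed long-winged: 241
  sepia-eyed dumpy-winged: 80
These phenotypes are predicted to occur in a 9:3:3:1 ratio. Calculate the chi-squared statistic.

The 9:3:3:1 ratio has 16 parts, so with N = 1273 the expected counts are:
  red-eyed long-winged: 1273 × 9/16 = 716.0625
  red-eyed dumpy-winged: 1273 × 3/16 = 238.6875
  sepia-eyed long-winged: 1273 × 3/16 = 238.6875
  sepia-eyed dumpy-winged: 1273 × 1/16 = 79.5625
χ² = Σ (O − E)² / E
  red-eyed long-winged: (721 − 716.0625)² / 716.0625 = 0.0340
  red-eyed dumpy-winged: (231 − 238.6875)² / 238.6875 = 0.2476
  sepia-eyed long-winged: (241 − 238.6875)² / 238.6875 = 0.0224
  sepia-eyed dumpy-winged: (80 − 79.5625)² / 79.5625 = 0.0024
χ² = 0.0340 + 0.2476 + 0.0224 + 0.0024 = 0.3064 ≈ 0.306

0.306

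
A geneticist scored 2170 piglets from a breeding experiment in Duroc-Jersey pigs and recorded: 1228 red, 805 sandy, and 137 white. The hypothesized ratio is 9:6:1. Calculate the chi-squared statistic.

Total ratio parts = 16. Expected numbers out of 2170:
  red: 2170 × 9/16 = 1220.625
  sandy: 2170 × 6/16 = 813.75
  white: 2170 × 1/16 = 135.625
χ² = Σ (O − E)² / E
  red: (1228 − 1220.625)² / 1220.625 = 0.0446
  sandy: (805 − 813.75)² / 813.75 = 0.0941
  white: (137 − 135.625)² / 135.625 = 0.0139
χ² = 0.0446 + 0.0941 + 0.0139 = 0.1526 ≈ 0.153

0.153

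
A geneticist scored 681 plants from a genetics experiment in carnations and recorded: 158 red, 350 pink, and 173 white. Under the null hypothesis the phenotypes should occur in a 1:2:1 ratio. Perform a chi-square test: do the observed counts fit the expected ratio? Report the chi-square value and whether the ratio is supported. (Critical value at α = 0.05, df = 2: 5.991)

1.191; consistent

Total ratio parts = 4. Expected numbers out of 681:
  red: 681 × 1/4 = 170.25
  pink: 681 × 2/4 = 340.5
  white: 681 × 1/4 = 170.25
χ² = Σ (O − E)² / E
  red: (158 − 170.25)² / 170.25 = 0.8814
  pink: (350 − 340.5)² / 340.5 = 0.2651
  white: (173 − 170.25)² / 170.25 = 0.0444
χ² = 0.8814 + 0.2651 + 0.0444 = 1.1909 ≈ 1.191
Degrees of freedom = 3 − 1 = 2; critical value at α = 0.05 is 5.991.
Since 1.191 < 5.991, we fail to reject the null hypothesis — the data are consistent with the 1:2:1 ratio.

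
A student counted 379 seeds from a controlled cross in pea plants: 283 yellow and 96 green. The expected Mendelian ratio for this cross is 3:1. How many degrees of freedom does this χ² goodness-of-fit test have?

A goodness-of-fit test with 2 phenotype classes has df = 2 − 1 = 1.

1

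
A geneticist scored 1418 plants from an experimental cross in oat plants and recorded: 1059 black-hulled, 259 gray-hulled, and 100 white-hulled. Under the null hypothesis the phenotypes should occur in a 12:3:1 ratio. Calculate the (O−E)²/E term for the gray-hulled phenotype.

0.178

The 12:3:1 ratio has 16 parts, so with N = 1418 the expected counts are:
  black-hulled: 1418 × 12/16 = 1063.5
  gray-hulled: 1418 × 3/16 = 265.875
  white-hulled: 1418 × 1/16 = 88.625
Contribution of gray-hulled: (259 − 265.875)² / 265.875 = 0.1778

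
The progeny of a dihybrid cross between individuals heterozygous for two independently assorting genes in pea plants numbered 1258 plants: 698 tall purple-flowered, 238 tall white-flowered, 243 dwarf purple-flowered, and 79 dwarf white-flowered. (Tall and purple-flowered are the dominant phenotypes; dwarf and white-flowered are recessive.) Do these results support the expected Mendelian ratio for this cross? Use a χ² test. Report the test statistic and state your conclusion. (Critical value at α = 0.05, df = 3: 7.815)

A dihybrid F₂ with independent assortment and complete dominance at both loci gives a 9:3:3:1 phenotypic ratio.
Expected counts for N = 1258 under a 9:3:3:1 ratio (total parts = 16):
  tall purple-flowered: 1258 × 9/16 = 707.625
  tall white-flowered: 1258 × 3/16 = 235.875
  dwarf purple-flowered: 1258 × 3/16 = 235.875
  dwarf white-flowered: 1258 × 1/16 = 78.625
χ² = Σ (O − E)² / E
  tall purple-flowered: (698 − 707.625)² / 707.625 = 0.1309
  tall white-flowered: (238 − 235.875)² / 235.875 = 0.0191
  dwarf purple-flowered: (243 − 235.875)² / 235.875 = 0.2152
  dwarf white-flowered: (79 − 78.625)² / 78.625 = 0.0018
χ² = 0.1309 + 0.0191 + 0.2152 + 0.0018 = 0.367
Degrees of freedom = 4 − 1 = 3; critical value at α = 0.05 is 7.815.
Since 0.367 < 7.815, we fail to reject the null hypothesis — the data are consistent with the 9:3:3:1 ratio.

0.367; consistent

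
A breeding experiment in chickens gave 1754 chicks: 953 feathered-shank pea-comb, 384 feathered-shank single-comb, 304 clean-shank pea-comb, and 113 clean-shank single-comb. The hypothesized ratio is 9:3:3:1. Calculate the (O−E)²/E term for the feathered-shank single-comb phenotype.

9.240

Under the 9:3:3:1 hypothesis (Σ ratio = 16, N = 1754):
  feathered-shank pea-comb: 1754 × 9/16 = 986.625
  feathered-shank single-comb: 1754 × 3/16 = 328.875
  clean-shank pea-comb: 1754 × 3/16 = 328.875
  clean-shank single-comb: 1754 × 1/16 = 109.625
Contribution of feathered-shank single-comb: (384 − 328.875)² / 328.875 = 9.2399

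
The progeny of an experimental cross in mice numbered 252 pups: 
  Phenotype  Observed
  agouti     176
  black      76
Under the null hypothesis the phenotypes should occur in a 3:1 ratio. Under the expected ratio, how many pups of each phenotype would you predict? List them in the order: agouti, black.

189, 63

Expected counts for N = 252 under a 3:1 ratio (total parts = 4):
  agouti: 252 × 3/4 = 189
  black: 252 × 1/4 = 63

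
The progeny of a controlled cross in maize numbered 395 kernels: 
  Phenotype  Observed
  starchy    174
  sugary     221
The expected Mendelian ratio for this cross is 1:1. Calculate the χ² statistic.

5.592

The 1:1 ratio has 2 parts, so with N = 395 the expected counts are:
  starchy: 395 × 1/2 = 197.5
  sugary: 395 × 1/2 = 197.5
χ² = Σ (O − E)² / E
  starchy: (174 − 197.5)² / 197.5 = 2.7962
  sugary: (221 − 197.5)² / 197.5 = 2.7962
χ² = 2.7962 + 2.7962 = 5.5924 ≈ 5.592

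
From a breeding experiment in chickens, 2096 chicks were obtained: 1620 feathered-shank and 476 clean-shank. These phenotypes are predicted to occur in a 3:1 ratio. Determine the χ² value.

Total ratio parts = 4. Expected numbers out of 2096:
  feathered-shank: 2096 × 3/4 = 1572
  clean-shank: 2096 × 1/4 = 524
χ² = Σ (O − E)² / E
  feathered-shank: (1620 − 1572)² / 1572 = 1.4656
  clean-shank: (476 − 524)² / 524 = 4.3969
χ² = 1.4656 + 4.3969 = 5.8625 ≈ 5.863

5.863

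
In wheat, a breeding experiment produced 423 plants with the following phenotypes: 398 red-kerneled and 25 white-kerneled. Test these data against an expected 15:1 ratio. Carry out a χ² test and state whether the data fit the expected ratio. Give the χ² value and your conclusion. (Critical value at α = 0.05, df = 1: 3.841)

Under the 15:1 hypothesis (Σ ratio = 16, N = 423):
  red-kerneled: 423 × 15/16 = 396.5625
  white-kerneled: 423 × 1/16 = 26.4375
χ² = Σ (O − E)² / E
  red-kerneled: (398 − 396.5625)² / 396.5625 = 0.0052
  white-kerneled: (25 − 26.4375)² / 26.4375 = 0.0782
χ² = 0.0052 + 0.0782 = 0.0834 ≈ 0.083
Degrees of freedom = 2 − 1 = 1; critical value at α = 0.05 is 3.841.
Since 0.083 < 3.841, we fail to reject the null hypothesis — the data are consistent with the 15:1 ratio.

0.083; consistent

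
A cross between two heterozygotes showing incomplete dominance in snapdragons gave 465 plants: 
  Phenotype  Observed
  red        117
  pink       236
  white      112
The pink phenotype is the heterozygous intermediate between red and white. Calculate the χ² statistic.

0.213

With incomplete dominance, a heterozygote × heterozygote cross gives a 1:2:1 phenotypic ratio.
The 1:2:1 ratio has 4 parts, so with N = 465 the expected counts are:
  red: 465 × 1/4 = 116.25
  pink: 465 × 2/4 = 232.5
  white: 465 × 1/4 = 116.25
χ² = Σ (O − E)² / E
  red: (117 − 116.25)² / 116.25 = 0.0048
  pink: (236 − 232.5)² / 232.5 = 0.0527
  white: (112 − 116.25)² / 116.25 = 0.1554
χ² = 0.0048 + 0.0527 + 0.1554 = 0.2129 ≈ 0.213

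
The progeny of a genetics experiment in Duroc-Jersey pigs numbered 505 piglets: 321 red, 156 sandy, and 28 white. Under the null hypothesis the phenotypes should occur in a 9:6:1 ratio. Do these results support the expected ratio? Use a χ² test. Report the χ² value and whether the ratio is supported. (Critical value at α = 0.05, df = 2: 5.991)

11.087; not consistent

Under the 9:6:1 hypothesis (Σ ratio = 16, N = 505):
  red: 505 × 9/16 = 284.0625
  sandy: 505 × 6/16 = 189.375
  white: 505 × 1/16 = 31.5625
χ² = Σ (O − E)² / E
  red: (321 − 284.0625)² / 284.0625 = 4.8031
  sandy: (156 − 189.375)² / 189.375 = 5.8819
  white: (28 − 31.5625)² / 31.5625 = 0.4021
χ² = 4.8031 + 5.8819 + 0.4021 = 11.0871 ≈ 11.087
Degrees of freedom = 3 − 1 = 2; critical value at α = 0.05 is 5.991.
Since 11.087 > 5.991, we reject the null hypothesis — the data do not fit the 9:6:1 ratio.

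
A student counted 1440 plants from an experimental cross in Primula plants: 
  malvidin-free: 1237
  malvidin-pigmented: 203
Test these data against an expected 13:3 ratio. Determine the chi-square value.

Under the 13:3 hypothesis (Σ ratio = 16, N = 1440):
  malvidin-free: 1440 × 13/16 = 1170
  malvidin-pigmented: 1440 × 3/16 = 270
χ² = Σ (O − E)² / E
  malvidin-free: (1237 − 1170)² / 1170 = 3.8368
  malvidin-pigmented: (203 − 270)² / 270 = 16.6259
χ² = 3.8368 + 16.6259 = 20.4627 ≈ 20.463

20.463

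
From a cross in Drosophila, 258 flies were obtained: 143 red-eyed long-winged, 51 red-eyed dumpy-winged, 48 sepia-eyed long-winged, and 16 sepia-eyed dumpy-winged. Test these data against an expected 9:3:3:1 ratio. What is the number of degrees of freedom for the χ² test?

3

A goodness-of-fit test with 4 phenotype classes has df = 4 − 1 = 3.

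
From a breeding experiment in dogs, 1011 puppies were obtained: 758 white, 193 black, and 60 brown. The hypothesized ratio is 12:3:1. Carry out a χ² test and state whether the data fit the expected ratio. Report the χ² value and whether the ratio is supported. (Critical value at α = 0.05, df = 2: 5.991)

0.223; consistent

Total ratio parts = 16. Expected numbers out of 1011:
  white: 1011 × 12/16 = 758.25
  black: 1011 × 3/16 = 189.5625
  brown: 1011 × 1/16 = 63.1875
χ² = Σ (O − E)² / E
  white: (758 − 758.25)² / 758.25 = 0.0001
  black: (193 − 189.5625)² / 189.5625 = 0.0623
  brown: (60 − 63.1875)² / 63.1875 = 0.1608
χ² = 0.0001 + 0.0623 + 0.1608 = 0.2232 ≈ 0.223
Degrees of freedom = 3 − 1 = 2; critical value at α = 0.05 is 5.991.
Since 0.223 < 5.991, we fail to reject the null hypothesis — the data are consistent with the 12:3:1 ratio.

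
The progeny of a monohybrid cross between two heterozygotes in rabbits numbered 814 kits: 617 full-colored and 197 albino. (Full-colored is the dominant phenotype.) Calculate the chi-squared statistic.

0.277

For a monohybrid cross between heterozygotes with complete dominance, the expected phenotypic ratio is 3:1.
Expected counts for N = 814 under a 3:1 ratio (total parts = 4):
  full-colored: 814 × 3/4 = 610.5
  albino: 814 × 1/4 = 203.5
χ² = Σ (O − E)² / E
  full-colored: (617 − 610.5)² / 610.5 = 0.0692
  albino: (197 − 203.5)² / 203.5 = 0.2076
χ² = 0.0692 + 0.2076 = 0.2768 ≈ 0.277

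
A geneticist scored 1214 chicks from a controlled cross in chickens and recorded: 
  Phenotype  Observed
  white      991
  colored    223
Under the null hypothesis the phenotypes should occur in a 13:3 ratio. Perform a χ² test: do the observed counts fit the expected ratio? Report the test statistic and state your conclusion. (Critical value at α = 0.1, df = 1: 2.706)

0.116; consistent

The 13:3 ratio has 16 parts, so with N = 1214 the expected counts are:
  white: 1214 × 13/16 = 986.375
  colored: 1214 × 3/16 = 227.625
χ² = Σ (O − E)² / E
  white: (991 − 986.375)² / 986.375 = 0.0217
  colored: (223 − 227.625)² / 227.625 = 0.0940
χ² = 0.0217 + 0.0940 = 0.1157 ≈ 0.116
Degrees of freedom = 2 − 1 = 1; critical value at α = 0.1 is 2.706.
Since 0.116 < 2.706, we fail to reject the null hypothesis — the data are consistent with the 13:3 ratio.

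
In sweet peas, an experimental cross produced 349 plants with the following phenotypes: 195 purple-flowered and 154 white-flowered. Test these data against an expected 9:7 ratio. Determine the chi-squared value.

The 9:7 ratio has 16 parts, so with N = 349 the expected counts are:
  purple-flowered: 349 × 9/16 = 196.3125
  white-flowered: 349 × 7/16 = 152.6875
χ² = Σ (O − E)² / E
  purple-flowered: (195 − 196.3125)² / 196.3125 = 0.0088
  white-flowered: (154 − 152.6875)² / 152.6875 = 0.0113
χ² = 0.0088 + 0.0113 = 0.0201 ≈ 0.020

0.020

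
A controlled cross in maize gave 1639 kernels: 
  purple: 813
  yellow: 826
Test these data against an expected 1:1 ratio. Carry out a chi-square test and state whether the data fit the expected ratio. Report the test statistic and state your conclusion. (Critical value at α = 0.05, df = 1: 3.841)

0.103; consistent

Under the 1:1 hypothesis (Σ ratio = 2, N = 1639):
  purple: 1639 × 1/2 = 819.5
  yellow: 1639 × 1/2 = 819.5
χ² = Σ (O − E)² / E
  purple: (813 − 819.5)² / 819.5 = 0.0516
  yellow: (826 − 819.5)² / 819.5 = 0.0516
χ² = 0.0516 + 0.0516 = 0.1032 ≈ 0.103
Degrees of freedom = 2 − 1 = 1; critical value at α = 0.05 is 3.841.
Since 0.103 < 3.841, we fail to reject the null hypothesis — the data are consistent with the 1:1 ratio.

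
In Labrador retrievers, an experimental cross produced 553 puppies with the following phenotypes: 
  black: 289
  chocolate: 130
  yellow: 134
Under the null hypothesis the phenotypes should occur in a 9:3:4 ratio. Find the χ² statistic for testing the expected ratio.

8.373

Total ratio parts = 16. Expected numbers out of 553:
  black: 553 × 9/16 = 311.0625
  chocolate: 553 × 3/16 = 103.6875
  yellow: 553 × 4/16 = 138.25
χ² = Σ (O − E)² / E
  black: (289 − 311.0625)² / 311.0625 = 1.5648
  chocolate: (130 − 103.6875)² / 103.6875 = 6.6773
  yellow: (134 − 138.25)² / 138.25 = 0.1307
χ² = 1.5648 + 6.6773 + 0.1307 = 8.3728 ≈ 8.373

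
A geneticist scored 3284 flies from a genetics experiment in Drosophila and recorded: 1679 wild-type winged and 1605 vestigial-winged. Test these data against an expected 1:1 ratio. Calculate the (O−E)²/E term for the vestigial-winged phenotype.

0.834

The 1:1 ratio has 2 parts, so with N = 3284 the expected counts are:
  wild-type winged: 3284 × 1/2 = 1642
  vestigial-winged: 3284 × 1/2 = 1642
Contribution of vestigial-winged: (1605 − 1642)² / 1642 = 0.8337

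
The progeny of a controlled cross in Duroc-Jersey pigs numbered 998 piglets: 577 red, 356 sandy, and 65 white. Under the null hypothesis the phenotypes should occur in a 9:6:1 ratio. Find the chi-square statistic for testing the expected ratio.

1.435

The 9:6:1 ratio has 16 parts, so with N = 998 the expected counts are:
  red: 998 × 9/16 = 561.375
  sandy: 998 × 6/16 = 374.25
  white: 998 × 1/16 = 62.375
χ² = Σ (O − E)² / E
  red: (577 − 561.375)² / 561.375 = 0.4349
  sandy: (356 − 374.25)² / 374.25 = 0.8899
  white: (65 − 62.375)² / 62.375 = 0.1105
χ² = 0.4349 + 0.8899 + 0.1105 = 1.4353 ≈ 1.435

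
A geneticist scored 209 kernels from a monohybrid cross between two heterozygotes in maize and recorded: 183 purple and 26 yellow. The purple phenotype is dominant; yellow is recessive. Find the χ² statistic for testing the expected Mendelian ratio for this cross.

For a monohybrid cross between heterozygotes with complete dominance, the expected phenotypic ratio is 3:1.
Total ratio parts = 4. Expected numbers out of 209:
  purple: 209 × 3/4 = 156.75
  yellow: 209 × 1/4 = 52.25
χ² = Σ (O − E)² / E
  purple: (183 − 156.75)² / 156.75 = 4.3959
  yellow: (26 − 52.25)² / 52.25 = 13.1878
χ² = 4.3959 + 13.1878 = 17.5837 ≈ 17.584

17.584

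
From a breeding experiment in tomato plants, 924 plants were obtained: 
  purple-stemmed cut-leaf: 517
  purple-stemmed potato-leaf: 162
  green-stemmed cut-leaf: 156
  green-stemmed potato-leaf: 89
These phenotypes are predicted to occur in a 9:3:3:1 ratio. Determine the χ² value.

Expected counts for N = 924 under a 9:3:3:1 ratio (total parts = 16):
  purple-stemmed cut-leaf: 924 × 9/16 = 519.75
  purple-stemmed potato-leaf: 924 × 3/16 = 173.25
  green-stemmed cut-leaf: 924 × 3/16 = 173.25
  green-stemmed potato-leaf: 924 × 1/16 = 57.75
χ² = Σ (O − E)² / E
  purple-stemmed cut-leaf: (517 − 519.75)² / 519.75 = 0.0146
  purple-stemmed potato-leaf: (162 − 173.25)² / 173.25 = 0.7305
  green-stemmed cut-leaf: (156 − 173.25)² / 173.25 = 1.7175
  green-stemmed potato-leaf: (89 − 57.75)² / 57.75 = 16.9102
χ² = 0.0146 + 0.7305 + 1.7175 + 16.9102 = 19.3728 ≈ 19.373

19.373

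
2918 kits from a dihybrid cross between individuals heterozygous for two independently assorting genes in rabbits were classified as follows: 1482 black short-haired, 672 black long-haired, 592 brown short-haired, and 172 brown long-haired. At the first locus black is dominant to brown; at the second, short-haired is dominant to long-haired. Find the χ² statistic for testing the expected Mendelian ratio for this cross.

48.247

A dihybrid F₂ with independent assortment and complete dominance at both loci gives a 9:3:3:1 phenotypic ratio.
Total ratio parts = 16. Expected numbers out of 2918:
  black short-haired: 2918 × 9/16 = 1641.375
  black long-haired: 2918 × 3/16 = 547.125
  brown short-haired: 2918 × 3/16 = 547.125
  brown long-haired: 2918 × 1/16 = 182.375
χ² = Σ (O − E)² / E
  black short-haired: (1482 − 1641.375)² / 1641.375 = 15.4751
  black long-haired: (672 − 547.125)² / 547.125 = 28.5013
  brown short-haired: (592 − 547.125)² / 547.125 = 3.6806
  brown long-haired: (172 − 182.375)² / 182.375 = 0.5902
χ² = 15.4751 + 28.5013 + 3.6806 + 0.5902 = 48.2472 ≈ 48.247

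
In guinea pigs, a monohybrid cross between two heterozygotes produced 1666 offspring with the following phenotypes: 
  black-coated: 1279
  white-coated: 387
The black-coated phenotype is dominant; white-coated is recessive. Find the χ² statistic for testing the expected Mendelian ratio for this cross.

2.786

For a monohybrid cross between heterozygotes with complete dominance, the expected phenotypic ratio is 3:1.
Under the 3:1 hypothesis (Σ ratio = 4, N = 1666):
  black-coated: 1666 × 3/4 = 1249.5
  white-coated: 1666 × 1/4 = 416.5
χ² = Σ (O − E)² / E
  black-coated: (1279 − 1249.5)² / 1249.5 = 0.6965
  white-coated: (387 − 416.5)² / 416.5 = 2.0894
χ² = 0.6965 + 2.0894 = 2.7859 ≈ 2.786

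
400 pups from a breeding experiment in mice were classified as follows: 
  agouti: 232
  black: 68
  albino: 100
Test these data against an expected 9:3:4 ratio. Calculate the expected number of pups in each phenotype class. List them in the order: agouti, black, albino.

The 9:3:4 ratio has 16 parts, so with N = 400 the expected counts are:
  agouti: 400 × 9/16 = 225
  black: 400 × 3/16 = 75
  albino: 400 × 4/16 = 100

225, 75, 100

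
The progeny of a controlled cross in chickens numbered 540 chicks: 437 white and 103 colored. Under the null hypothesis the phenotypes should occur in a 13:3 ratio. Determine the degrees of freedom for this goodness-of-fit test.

1

A goodness-of-fit test with 2 phenotype classes has df = 2 − 1 = 1.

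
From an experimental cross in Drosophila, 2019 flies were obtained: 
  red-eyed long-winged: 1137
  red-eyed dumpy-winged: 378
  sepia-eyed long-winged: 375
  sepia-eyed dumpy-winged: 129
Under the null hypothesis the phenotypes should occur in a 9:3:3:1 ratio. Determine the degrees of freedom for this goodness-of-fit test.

3

A goodness-of-fit test with 4 phenotype classes has df = 4 − 1 = 3.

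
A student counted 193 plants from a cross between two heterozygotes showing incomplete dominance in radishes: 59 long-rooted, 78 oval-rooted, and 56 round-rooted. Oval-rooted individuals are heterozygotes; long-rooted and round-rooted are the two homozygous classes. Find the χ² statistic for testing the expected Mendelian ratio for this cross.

With incomplete dominance, a heterozygote × heterozygote cross gives a 1:2:1 phenotypic ratio.
The 1:2:1 ratio has 4 parts, so with N = 193 the expected counts are:
  long-rooted: 193 × 1/4 = 48.25
  oval-rooted: 193 × 2/4 = 96.5
  round-rooted: 193 × 1/4 = 48.25
χ² = Σ (O − E)² / E
  long-rooted: (59 − 48.25)² / 48.25 = 2.3951
  oval-rooted: (78 − 96.5)² / 96.5 = 3.5466
  round-rooted: (56 − 48.25)² / 48.25 = 1.2448
χ² = 2.3951 + 3.5466 + 1.2448 = 7.1865 ≈ 7.187

7.187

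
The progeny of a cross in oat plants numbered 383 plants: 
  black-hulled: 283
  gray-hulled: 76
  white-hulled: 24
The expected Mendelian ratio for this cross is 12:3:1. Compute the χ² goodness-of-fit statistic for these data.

0.307

The 12:3:1 ratio has 16 parts, so with N = 383 the expected counts are:
  black-hulled: 383 × 12/16 = 287.25
  gray-hulled: 383 × 3/16 = 71.8125
  white-hulled: 383 × 1/16 = 23.9375
χ² = Σ (O − E)² / E
  black-hulled: (283 − 287.25)² / 287.25 = 0.0629
  gray-hulled: (76 − 71.8125)² / 71.8125 = 0.2442
  white-hulled: (24 − 23.9375)² / 23.9375 = 0.0002
χ² = 0.0629 + 0.2442 + 0.0002 = 0.3073 ≈ 0.307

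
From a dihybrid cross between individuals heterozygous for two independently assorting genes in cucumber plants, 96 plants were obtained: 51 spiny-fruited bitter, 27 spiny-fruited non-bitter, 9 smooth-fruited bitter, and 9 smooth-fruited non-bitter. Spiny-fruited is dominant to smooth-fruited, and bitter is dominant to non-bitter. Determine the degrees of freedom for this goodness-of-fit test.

3

A dihybrid F₂ with independent assortment and complete dominance at both loci gives a 9:3:3:1 phenotypic ratio.
A goodness-of-fit test with 4 phenotype classes has df = 4 − 1 = 3.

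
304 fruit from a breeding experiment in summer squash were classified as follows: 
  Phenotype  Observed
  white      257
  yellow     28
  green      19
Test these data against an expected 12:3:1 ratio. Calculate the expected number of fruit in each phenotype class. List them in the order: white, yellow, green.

228, 57, 19

Total ratio parts = 16. Expected numbers out of 304:
  white: 304 × 12/16 = 228
  yellow: 304 × 3/16 = 57
  green: 304 × 1/16 = 19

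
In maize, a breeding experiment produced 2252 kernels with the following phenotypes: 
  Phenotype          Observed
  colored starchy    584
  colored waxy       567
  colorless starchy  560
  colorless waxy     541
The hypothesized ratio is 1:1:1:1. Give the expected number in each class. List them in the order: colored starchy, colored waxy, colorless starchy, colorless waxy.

563, 563, 563, 563

Under the 1:1:1:1 hypothesis (Σ ratio = 4, N = 2252):
  colored starchy: 2252 × 1/4 = 563
  colored waxy: 2252 × 1/4 = 563
  colorless starchy: 2252 × 1/4 = 563
  colorless waxy: 2252 × 1/4 = 563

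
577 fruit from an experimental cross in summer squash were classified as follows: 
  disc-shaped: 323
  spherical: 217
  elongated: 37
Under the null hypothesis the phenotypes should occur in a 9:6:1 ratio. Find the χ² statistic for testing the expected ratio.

Total ratio parts = 16. Expected numbers out of 577:
  disc-shaped: 577 × 9/16 = 324.5625
  spherical: 577 × 6/16 = 216.375
  elongated: 577 × 1/16 = 36.0625
χ² = Σ (O − E)² / E
  disc-shaped: (323 − 324.5625)² / 324.5625 = 0.0075
  spherical: (217 − 216.375)² / 216.375 = 0.0018
  elongated: (37 − 36.0625)² / 36.0625 = 0.0244
χ² = 0.0075 + 0.0018 + 0.0244 = 0.0337 ≈ 0.034

0.034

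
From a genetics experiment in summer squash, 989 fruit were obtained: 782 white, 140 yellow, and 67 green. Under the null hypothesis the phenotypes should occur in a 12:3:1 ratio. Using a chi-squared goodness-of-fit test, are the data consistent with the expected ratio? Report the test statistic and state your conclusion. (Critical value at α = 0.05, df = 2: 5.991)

Under the 12:3:1 hypothesis (Σ ratio = 16, N = 989):
  white: 989 × 12/16 = 741.75
  yellow: 989 × 3/16 = 185.4375
  green: 989 × 1/16 = 61.8125
χ² = Σ (O − E)² / E
  white: (782 − 741.75)² / 741.75 = 2.1841
  yellow: (140 − 185.4375)² / 185.4375 = 11.1335
  green: (67 − 61.8125)² / 61.8125 = 0.4354
χ² = 2.1841 + 11.1335 + 0.4354 = 13.753
Degrees of freedom = 3 − 1 = 2; critical value at α = 0.05 is 5.991.
Since 13.753 > 5.991, we reject the null hypothesis — the data do not fit the 12:3:1 ratio.

13.753; not consistent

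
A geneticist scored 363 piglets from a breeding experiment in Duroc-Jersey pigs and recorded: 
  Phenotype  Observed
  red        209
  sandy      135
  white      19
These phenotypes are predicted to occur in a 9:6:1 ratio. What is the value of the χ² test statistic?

0.722

Total ratio parts = 16. Expected numbers out of 363:
  red: 363 × 9/16 = 204.1875
  sandy: 363 × 6/16 = 136.125
  white: 363 × 1/16 = 22.6875
χ² = Σ (O − E)² / E
  red: (209 − 204.1875)² / 204.1875 = 0.1134
  sandy: (135 − 136.125)² / 136.125 = 0.0093
  white: (19 − 22.6875)² / 22.6875 = 0.5993
χ² = 0.1134 + 0.0093 + 0.5993 = 0.722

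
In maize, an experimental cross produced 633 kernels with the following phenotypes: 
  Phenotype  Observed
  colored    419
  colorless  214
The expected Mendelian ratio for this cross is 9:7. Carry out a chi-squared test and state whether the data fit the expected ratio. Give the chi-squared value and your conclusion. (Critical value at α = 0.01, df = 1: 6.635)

Under the 9:7 hypothesis (Σ ratio = 16, N = 633):
  colored: 633 × 9/16 = 356.0625
  colorless: 633 × 7/16 = 276.9375
χ² = Σ (O − E)² / E
  colored: (419 − 356.0625)² / 356.0625 = 11.1248
  colorless: (214 − 276.9375)² / 276.9375 = 14.3033
χ² = 11.1248 + 14.3033 = 25.4281 ≈ 25.428
Degrees of freedom = 2 − 1 = 1; critical value at α = 0.01 is 6.635.
Since 25.428 > 6.635, we reject the null hypothesis — the data do not fit the 9:7 ratio.

25.428; not consistent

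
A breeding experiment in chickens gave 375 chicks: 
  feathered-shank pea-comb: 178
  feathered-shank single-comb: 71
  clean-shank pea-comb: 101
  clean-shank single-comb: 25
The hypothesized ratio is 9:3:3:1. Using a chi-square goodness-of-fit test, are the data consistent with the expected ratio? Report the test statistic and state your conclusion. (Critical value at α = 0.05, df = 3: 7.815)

18.647; not consistent

The 9:3:3:1 ratio has 16 parts, so with N = 375 the expected counts are:
  feathered-shank pea-comb: 375 × 9/16 = 210.9375
  feathered-shank single-comb: 375 × 3/16 = 70.3125
  clean-shank pea-comb: 375 × 3/16 = 70.3125
  clean-shank single-comb: 375 × 1/16 = 23.4375
χ² = Σ (O − E)² / E
  feathered-shank pea-comb: (178 − 210.9375)² / 210.9375 = 5.1431
  feathered-shank single-comb: (71 − 70.3125)² / 70.3125 = 0.0067
  clean-shank pea-comb: (101 − 70.3125)² / 70.3125 = 13.3934
  clean-shank single-comb: (25 − 23.4375)² / 23.4375 = 0.1042
χ² = 5.1431 + 0.0067 + 13.3934 + 0.1042 = 18.6474 ≈ 18.647
Degrees of freedom = 4 − 1 = 3; critical value at α = 0.05 is 7.815.
Since 18.647 > 7.815, we reject the null hypothesis — the data do not fit the 9:3:3:1 ratio.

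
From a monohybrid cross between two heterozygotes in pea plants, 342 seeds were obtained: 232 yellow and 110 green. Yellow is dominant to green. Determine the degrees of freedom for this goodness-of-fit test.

For a monohybrid cross between heterozygotes with complete dominance, the expected phenotypic ratio is 3:1.
A goodness-of-fit test with 2 phenotype classes has df = 2 − 1 = 1.

1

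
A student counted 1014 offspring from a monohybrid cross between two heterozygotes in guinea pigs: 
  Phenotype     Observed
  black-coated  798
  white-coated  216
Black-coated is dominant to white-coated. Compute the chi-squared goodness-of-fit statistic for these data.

For a monohybrid cross between heterozygotes with complete dominance, the expected phenotypic ratio is 3:1.
Total ratio parts = 4. Expected numbers out of 1014:
  black-coated: 1014 × 3/4 = 760.5
  white-coated: 1014 × 1/4 = 253.5
χ² = Σ (O − E)² / E
  black-coated: (798 − 760.5)² / 760.5 = 1.8491
  white-coated: (216 − 253.5)² / 253.5 = 5.5473
χ² = 1.8491 + 5.5473 = 7.3964 ≈ 7.396

7.396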